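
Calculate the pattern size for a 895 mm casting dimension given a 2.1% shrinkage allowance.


Formula: L_pattern = L_casting * (1 + shrinkage_rate/100)
Shrinkage factor = 1 + 2.1/100 = 1.021
L_pattern = 895 mm * 1.021 = 913.7950 mm


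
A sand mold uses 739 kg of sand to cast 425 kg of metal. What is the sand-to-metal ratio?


Formula: Sand-to-Metal Ratio = W_sand / W_metal
Ratio = 739 kg / 425 kg = 1.7388

1.7388


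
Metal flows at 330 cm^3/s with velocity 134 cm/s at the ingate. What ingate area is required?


Formula: A_ingate = Q / v  (continuity equation)
A = 330 cm^3/s / 134 cm/s = 2.4627 cm^2

Answer: 2.4627 cm^2


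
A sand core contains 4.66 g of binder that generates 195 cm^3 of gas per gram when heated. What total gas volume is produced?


Formula: V_gas = W_binder * gas_evolution_rate
V = 4.66 g * 195 cm^3/g = 908.7000 cm^3

Final answer: 908.7000 cm^3


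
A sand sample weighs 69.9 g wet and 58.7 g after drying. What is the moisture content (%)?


Formula: MC = (W_wet - W_dry) / W_wet * 100
Water mass = 69.9 - 58.7 = 11.2 g
MC = 11.2 / 69.9 * 100 = 16.0229%

Answer: 16.0229%


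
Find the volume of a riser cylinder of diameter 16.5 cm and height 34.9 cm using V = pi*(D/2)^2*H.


Formula: V = pi * (D/2)^2 * H  (cylinder volume)
Radius = D/2 = 16.5/2 = 8.25 cm
V = pi * 8.25^2 * 34.9 = 7462.4803 cm^3


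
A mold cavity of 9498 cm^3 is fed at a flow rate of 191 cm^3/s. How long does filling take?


Formula: t_fill = V_mold / Q_flow
t = 9498 cm^3 / 191 cm^3/s = 49.7277 s

Final answer: 49.7277 s


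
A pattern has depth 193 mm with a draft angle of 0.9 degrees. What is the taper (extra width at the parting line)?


Formula: taper = depth * tan(draft_angle)
tan(0.9 deg) = 0.0157093
taper = 193 mm * 0.0157093 = 3.0319 mm


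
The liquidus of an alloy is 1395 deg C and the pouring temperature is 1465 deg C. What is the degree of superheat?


Formula: Superheat = T_pour - T_melt
Superheat = 1465 - 1395 = 70 deg C

Final answer: 70 deg C


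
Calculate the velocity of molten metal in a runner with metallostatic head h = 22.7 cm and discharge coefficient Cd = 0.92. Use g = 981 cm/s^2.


Formula: v = Cd * sqrt(2 * g * h)  (Torricelli with discharge coefficient)
2*g*h = 2 * 981 * 22.7 = 44537.4 cm^2/s^2
sqrt(44537.4) = 211.03886 cm/s
v = 0.92 * 211.03886 = 194.1558 cm/s

194.1558 cm/s


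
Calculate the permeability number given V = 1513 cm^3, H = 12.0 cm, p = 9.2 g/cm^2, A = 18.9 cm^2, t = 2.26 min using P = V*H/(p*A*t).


Formula: Permeability Number P = (V * H) / (p * A * t)
Numerator: V * H = 1513 * 12.0 = 18156.0
Denominator: p * A * t = 9.2 * 18.9 * 2.26 = 392.9688
P = 18156.0 / 392.9688 = 46.2021


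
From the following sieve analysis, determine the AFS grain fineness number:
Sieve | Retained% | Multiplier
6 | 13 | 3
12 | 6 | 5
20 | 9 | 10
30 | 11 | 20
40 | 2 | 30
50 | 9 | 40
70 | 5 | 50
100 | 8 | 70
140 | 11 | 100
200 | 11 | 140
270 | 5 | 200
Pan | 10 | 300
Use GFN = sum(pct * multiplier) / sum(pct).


Formula: GFN = sum(pct * multiplier) / sum(pct)
sum(pct * multiplier) = 8249
sum(pct) = 100
GFN = 8249 / 100 = 82.49

Answer: 82.49


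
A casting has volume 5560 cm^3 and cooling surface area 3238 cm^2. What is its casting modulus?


Formula: Casting Modulus M = V / A
M = 5560 cm^3 / 3238 cm^2 = 1.7171 cm

1.7171 cm


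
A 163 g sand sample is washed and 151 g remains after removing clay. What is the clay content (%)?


Formula: Clay% = (W_total - W_washed) / W_total * 100
Clay mass = 163 - 151 = 12 g
Clay% = 12 / 163 * 100 = 7.3620%


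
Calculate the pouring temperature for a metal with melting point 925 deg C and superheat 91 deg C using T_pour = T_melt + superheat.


Formula: T_pour = T_melt + Superheat
T_pour = 925 + 91 = 1016 deg C


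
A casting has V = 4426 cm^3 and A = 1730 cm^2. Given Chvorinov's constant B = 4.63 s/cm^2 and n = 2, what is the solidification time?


Formula: t_s = B * (V/A)^n  (Chvorinov's rule, n=2)
Modulus M = V/A = 4426/1730 = 2.558382 cm
M^2 = 2.558382^2 = 6.545318 cm^2
t_s = 4.63 * 6.545318 = 30.3048 s

Final answer: 30.3048 s


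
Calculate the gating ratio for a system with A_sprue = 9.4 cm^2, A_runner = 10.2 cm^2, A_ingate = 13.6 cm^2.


Sprue:Runner:Ingate = 1 : 10.2/9.4 : 13.6/9.4 = 1:1.09:1.45


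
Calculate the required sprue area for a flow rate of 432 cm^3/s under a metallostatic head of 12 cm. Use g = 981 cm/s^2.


Formula: v = sqrt(2*g*h), A = Q/v
Velocity: v = sqrt(2 * 981 * 12) = sqrt(23544) = 153.4405 cm/s
Sprue area: A = Q / v = 432 / 153.4405 = 2.8154 cm^2


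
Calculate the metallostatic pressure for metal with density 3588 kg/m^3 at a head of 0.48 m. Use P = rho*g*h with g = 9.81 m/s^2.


Formula: P = rho * g * h
rho * g = 3588 * 9.81 = 35198.28 N/m^3
P = 35198.28 * 0.48 = 16895.1744 Pa


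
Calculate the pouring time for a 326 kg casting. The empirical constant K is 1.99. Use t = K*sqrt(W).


Formula: t = K * sqrt(W)
sqrt(W) = sqrt(326) = 18.05547
t = 1.99 * 18.05547 = 35.9304 s

Answer: 35.9304 s


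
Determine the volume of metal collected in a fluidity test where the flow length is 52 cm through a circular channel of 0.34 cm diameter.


Formula: V = pi * (d/2)^2 * L  (cylinder volume)
Radius = 0.34/2 = 0.17 cm
V = pi * 0.17^2 * 52 = 4.7212 cm^3


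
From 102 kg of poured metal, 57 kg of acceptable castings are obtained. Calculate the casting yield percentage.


Formula: Casting Yield = (W_good / W_total) * 100
Yield = (57 kg / 102 kg) * 100 = 55.8824%

Final answer: 55.8824%


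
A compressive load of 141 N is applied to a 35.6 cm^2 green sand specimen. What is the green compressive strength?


Formula: Compressive Strength = Force / Area
Strength = 141 N / 35.6 cm^2 = 3.9607 N/cm^2

3.9607 N/cm^2


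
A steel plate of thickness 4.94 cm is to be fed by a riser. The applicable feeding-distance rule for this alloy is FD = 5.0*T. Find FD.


Formula: FD = 5.0 * T  (riser feeding-distance rule)
FD = 5.0 * 4.94 cm = 24.7000 cm


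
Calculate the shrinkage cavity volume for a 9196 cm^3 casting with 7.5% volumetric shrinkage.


Formula: V_shrink = V_casting * shrinkage_pct / 100
V_shrink = 9196 cm^3 * 7.5 / 100 = 689.7000 cm^3

689.7000 cm^3


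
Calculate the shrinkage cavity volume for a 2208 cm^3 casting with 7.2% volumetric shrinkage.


Formula: V_shrink = V_casting * shrinkage_pct / 100
V_shrink = 2208 cm^3 * 7.2 / 100 = 158.9760 cm^3

158.9760 cm^3


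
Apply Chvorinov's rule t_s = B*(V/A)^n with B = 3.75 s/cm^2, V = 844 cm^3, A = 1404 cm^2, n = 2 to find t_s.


Formula: t_s = B * (V/A)^n  (Chvorinov's rule, n=2)
Modulus M = V/A = 844/1404 = 0.601140 cm
M^2 = 0.601140^2 = 0.361369 cm^2
t_s = 3.75 * 0.361369 = 1.3551 s

Answer: 1.3551 s


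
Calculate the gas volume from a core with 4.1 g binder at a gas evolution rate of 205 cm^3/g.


Formula: V_gas = W_binder * gas_evolution_rate
V = 4.1 g * 205 cm^3/g = 840.5000 cm^3


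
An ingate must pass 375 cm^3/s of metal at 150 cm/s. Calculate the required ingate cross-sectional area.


Formula: A_ingate = Q / v  (continuity equation)
A = 375 cm^3/s / 150 cm/s = 2.5000 cm^2


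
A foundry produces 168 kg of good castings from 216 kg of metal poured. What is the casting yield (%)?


Formula: Casting Yield = (W_good / W_total) * 100
Yield = (168 kg / 216 kg) * 100 = 77.7778%

77.7778%


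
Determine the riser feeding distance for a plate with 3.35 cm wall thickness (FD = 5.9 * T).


Formula: FD = 5.9 * T  (riser feeding-distance rule)
FD = 5.9 * 3.35 cm = 19.7650 cm

Answer: 19.7650 cm


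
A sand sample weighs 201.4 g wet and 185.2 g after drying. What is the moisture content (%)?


Formula: MC = (W_wet - W_dry) / W_wet * 100
Water mass = 201.4 - 185.2 = 16.2 g
MC = 16.2 / 201.4 * 100 = 8.0437%

8.0437%


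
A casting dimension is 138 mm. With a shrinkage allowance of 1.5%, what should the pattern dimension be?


Formula: L_pattern = L_casting * (1 + shrinkage_rate/100)
Shrinkage factor = 1 + 1.5/100 = 1.015
L_pattern = 138 mm * 1.015 = 140.0700 mm

Final answer: 140.0700 mm


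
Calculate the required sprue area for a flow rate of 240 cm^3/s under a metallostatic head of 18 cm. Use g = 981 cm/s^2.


Formula: v = sqrt(2*g*h), A = Q/v
Velocity: v = sqrt(2 * 981 * 18) = sqrt(35316) = 187.9255 cm/s
Sprue area: A = Q / v = 240 / 187.9255 = 1.2771 cm^2

Answer: 1.2771 cm^2


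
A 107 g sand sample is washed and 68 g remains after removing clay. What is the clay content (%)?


Formula: Clay% = (W_total - W_washed) / W_total * 100
Clay mass = 107 - 68 = 39 g
Clay% = 39 / 107 * 100 = 36.4486%

36.4486%


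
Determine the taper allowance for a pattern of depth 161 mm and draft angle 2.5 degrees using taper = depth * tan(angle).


Formula: taper = depth * tan(draft_angle)
tan(2.5 deg) = 0.0436609
taper = 161 mm * 0.0436609 = 7.0294 mm

Answer: 7.0294 mm


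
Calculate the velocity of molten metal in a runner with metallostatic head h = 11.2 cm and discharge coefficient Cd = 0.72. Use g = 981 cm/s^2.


Formula: v = Cd * sqrt(2 * g * h)  (Torricelli with discharge coefficient)
2*g*h = 2 * 981 * 11.2 = 21974.4 cm^2/s^2
sqrt(21974.4) = 148.23765 cm/s
v = 0.72 * 148.23765 = 106.7311 cm/s


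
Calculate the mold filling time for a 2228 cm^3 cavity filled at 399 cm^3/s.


Formula: t_fill = V_mold / Q_flow
t = 2228 cm^3 / 399 cm^3/s = 5.5840 s

Final answer: 5.5840 s


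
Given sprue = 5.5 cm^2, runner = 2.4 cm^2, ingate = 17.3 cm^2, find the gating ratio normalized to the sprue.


Sprue:Runner:Ingate = 1 : 2.4/5.5 : 17.3/5.5 = 1:0.44:3.15


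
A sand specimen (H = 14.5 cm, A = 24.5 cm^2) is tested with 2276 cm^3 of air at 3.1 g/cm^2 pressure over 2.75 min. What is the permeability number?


Formula: Permeability Number P = (V * H) / (p * A * t)
Numerator: V * H = 2276 * 14.5 = 33002.0
Denominator: p * A * t = 3.1 * 24.5 * 2.75 = 208.8625
P = 33002.0 / 208.8625 = 158.0083

158.0083


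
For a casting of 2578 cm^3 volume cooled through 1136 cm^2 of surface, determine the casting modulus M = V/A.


Formula: Casting Modulus M = V / A
M = 2578 cm^3 / 1136 cm^2 = 2.2694 cm

Answer: 2.2694 cm


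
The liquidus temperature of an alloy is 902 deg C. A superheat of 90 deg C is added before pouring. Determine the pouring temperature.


Formula: T_pour = T_melt + Superheat
T_pour = 902 + 90 = 992 deg C

Final answer: 992 deg C


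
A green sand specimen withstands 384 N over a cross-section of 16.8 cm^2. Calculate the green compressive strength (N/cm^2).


Formula: Compressive Strength = Force / Area
Strength = 384 N / 16.8 cm^2 = 22.8571 N/cm^2

Final answer: 22.8571 N/cm^2


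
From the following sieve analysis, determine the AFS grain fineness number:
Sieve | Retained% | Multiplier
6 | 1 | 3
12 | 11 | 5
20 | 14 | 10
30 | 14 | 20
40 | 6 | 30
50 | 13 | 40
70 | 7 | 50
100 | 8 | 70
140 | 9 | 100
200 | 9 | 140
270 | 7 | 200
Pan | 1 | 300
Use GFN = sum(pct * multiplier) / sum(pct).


Formula: GFN = sum(pct * multiplier) / sum(pct)
sum(pct * multiplier) = 5948
sum(pct) = 100
GFN = 5948 / 100 = 59.48


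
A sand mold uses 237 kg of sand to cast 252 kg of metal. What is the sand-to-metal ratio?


Formula: Sand-to-Metal Ratio = W_sand / W_metal
Ratio = 237 kg / 252 kg = 0.9405


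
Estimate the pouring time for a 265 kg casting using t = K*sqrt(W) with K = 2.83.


Formula: t = K * sqrt(W)
sqrt(W) = sqrt(265) = 16.27882
t = 2.83 * 16.27882 = 46.0691 s

Answer: 46.0691 s


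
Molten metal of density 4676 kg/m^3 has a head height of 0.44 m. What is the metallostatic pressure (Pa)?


Formula: P = rho * g * h
rho * g = 4676 * 9.81 = 45871.56 N/m^3
P = 45871.56 * 0.44 = 20183.4864 Pa

Answer: 20183.4864 Pa


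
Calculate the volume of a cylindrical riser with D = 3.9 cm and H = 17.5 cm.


Formula: V = pi * (D/2)^2 * H  (cylinder volume)
Radius = D/2 = 3.9/2 = 1.95 cm
V = pi * 1.95^2 * 17.5 = 209.0534 cm^3

209.0534 cm^3


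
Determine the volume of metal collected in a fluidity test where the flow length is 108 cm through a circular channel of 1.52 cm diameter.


Formula: V = pi * (d/2)^2 * L  (cylinder volume)
Radius = 1.52/2 = 0.76 cm
V = pi * 0.76^2 * 108 = 195.9751 cm^3

Final answer: 195.9751 cm^3


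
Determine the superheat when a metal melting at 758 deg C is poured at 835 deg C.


Formula: Superheat = T_pour - T_melt
Superheat = 835 - 758 = 77 deg C


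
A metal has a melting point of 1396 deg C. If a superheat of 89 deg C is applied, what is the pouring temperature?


Formula: T_pour = T_melt + Superheat
T_pour = 1396 + 89 = 1485 deg C

Final answer: 1485 deg C


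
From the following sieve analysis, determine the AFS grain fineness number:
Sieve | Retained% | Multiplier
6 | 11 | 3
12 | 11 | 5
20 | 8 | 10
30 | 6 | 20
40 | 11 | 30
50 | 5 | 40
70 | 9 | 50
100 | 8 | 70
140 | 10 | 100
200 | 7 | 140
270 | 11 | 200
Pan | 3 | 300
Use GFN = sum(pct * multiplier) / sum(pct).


Formula: GFN = sum(pct * multiplier) / sum(pct)
sum(pct * multiplier) = 6908
sum(pct) = 100
GFN = 6908 / 100 = 69.08

Answer: 69.08


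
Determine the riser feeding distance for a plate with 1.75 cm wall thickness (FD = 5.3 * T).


Formula: FD = 5.3 * T  (riser feeding-distance rule)
FD = 5.3 * 1.75 cm = 9.2750 cm


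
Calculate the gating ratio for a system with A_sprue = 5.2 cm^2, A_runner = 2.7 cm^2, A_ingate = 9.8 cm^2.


Sprue:Runner:Ingate = 1 : 2.7/5.2 : 9.8/5.2 = 1:0.52:1.88

Answer: 1:0.52:1.88


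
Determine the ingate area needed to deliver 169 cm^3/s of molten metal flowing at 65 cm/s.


Formula: A_ingate = Q / v  (continuity equation)
A = 169 cm^3/s / 65 cm/s = 2.6000 cm^2

2.6000 cm^2


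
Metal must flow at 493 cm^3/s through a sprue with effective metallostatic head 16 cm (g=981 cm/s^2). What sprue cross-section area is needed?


Formula: v = sqrt(2*g*h), A = Q/v
Velocity: v = sqrt(2 * 981 * 16) = sqrt(31392) = 177.1779 cm/s
Sprue area: A = Q / v = 493 / 177.1779 = 2.7825 cm^2

Final answer: 2.7825 cm^2


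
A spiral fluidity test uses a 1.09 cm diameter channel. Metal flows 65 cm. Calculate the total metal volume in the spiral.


Formula: V = pi * (d/2)^2 * L  (cylinder volume)
Radius = 1.09/2 = 0.545 cm
V = pi * 0.545^2 * 65 = 60.6536 cm^3

60.6536 cm^3


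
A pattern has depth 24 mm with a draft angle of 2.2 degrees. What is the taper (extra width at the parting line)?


Formula: taper = depth * tan(draft_angle)
tan(2.2 deg) = 0.0384161
taper = 24 mm * 0.0384161 = 0.9220 mm

0.9220 mm


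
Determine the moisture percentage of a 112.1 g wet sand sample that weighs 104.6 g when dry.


Formula: MC = (W_wet - W_dry) / W_wet * 100
Water mass = 112.1 - 104.6 = 7.5 g
MC = 7.5 / 112.1 * 100 = 6.6905%

Final answer: 6.6905%


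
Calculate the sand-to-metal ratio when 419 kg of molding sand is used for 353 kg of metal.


Formula: Sand-to-Metal Ratio = W_sand / W_metal
Ratio = 419 kg / 353 kg = 1.1870

Final answer: 1.1870


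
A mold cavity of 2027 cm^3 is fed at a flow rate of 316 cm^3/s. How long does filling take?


Formula: t_fill = V_mold / Q_flow
t = 2027 cm^3 / 316 cm^3/s = 6.4146 s


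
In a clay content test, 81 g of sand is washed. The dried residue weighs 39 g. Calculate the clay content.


Formula: Clay% = (W_total - W_washed) / W_total * 100
Clay mass = 81 - 39 = 42 g
Clay% = 42 / 81 * 100 = 51.8519%

Final answer: 51.8519%


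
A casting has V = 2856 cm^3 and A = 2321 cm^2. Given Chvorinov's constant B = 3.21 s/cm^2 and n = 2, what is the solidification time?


Formula: t_s = B * (V/A)^n  (Chvorinov's rule, n=2)
Modulus M = V/A = 2856/2321 = 1.230504 cm
M^2 = 1.230504^2 = 1.514140 cm^2
t_s = 3.21 * 1.514140 = 4.8604 s

Final answer: 4.8604 s


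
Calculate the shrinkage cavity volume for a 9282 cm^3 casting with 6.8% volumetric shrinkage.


Formula: V_shrink = V_casting * shrinkage_pct / 100
V_shrink = 9282 cm^3 * 6.8 / 100 = 631.1760 cm^3

631.1760 cm^3


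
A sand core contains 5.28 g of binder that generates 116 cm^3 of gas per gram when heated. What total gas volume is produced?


Formula: V_gas = W_binder * gas_evolution_rate
V = 5.28 g * 116 cm^3/g = 612.4800 cm^3


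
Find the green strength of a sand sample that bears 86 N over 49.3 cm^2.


Formula: Compressive Strength = Force / Area
Strength = 86 N / 49.3 cm^2 = 1.7444 N/cm^2


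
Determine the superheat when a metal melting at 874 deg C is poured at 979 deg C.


Formula: Superheat = T_pour - T_melt
Superheat = 979 - 874 = 105 deg C

Final answer: 105 deg C


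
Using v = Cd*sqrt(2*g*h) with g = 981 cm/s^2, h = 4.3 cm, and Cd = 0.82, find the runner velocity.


Formula: v = Cd * sqrt(2 * g * h)  (Torricelli with discharge coefficient)
2*g*h = 2 * 981 * 4.3 = 8436.6 cm^2/s^2
sqrt(8436.6) = 91.85097 cm/s
v = 0.82 * 91.85097 = 75.3178 cm/s


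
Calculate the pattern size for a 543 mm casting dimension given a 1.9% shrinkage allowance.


Formula: L_pattern = L_casting * (1 + shrinkage_rate/100)
Shrinkage factor = 1 + 1.9/100 = 1.019
L_pattern = 543 mm * 1.019 = 553.3170 mm

553.3170 mm


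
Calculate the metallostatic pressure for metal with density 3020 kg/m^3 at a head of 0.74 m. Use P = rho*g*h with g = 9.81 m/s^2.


Formula: P = rho * g * h
rho * g = 3020 * 9.81 = 29626.2 N/m^3
P = 29626.2 * 0.74 = 21923.3880 Pa

Final answer: 21923.3880 Pa


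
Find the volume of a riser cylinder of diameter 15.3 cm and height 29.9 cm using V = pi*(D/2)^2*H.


Formula: V = pi * (D/2)^2 * H  (cylinder volume)
Radius = D/2 = 15.3/2 = 7.65 cm
V = pi * 7.65^2 * 29.9 = 5497.2303 cm^3

5497.2303 cm^3


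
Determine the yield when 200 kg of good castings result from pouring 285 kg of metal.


Formula: Casting Yield = (W_good / W_total) * 100
Yield = (200 kg / 285 kg) * 100 = 70.1754%


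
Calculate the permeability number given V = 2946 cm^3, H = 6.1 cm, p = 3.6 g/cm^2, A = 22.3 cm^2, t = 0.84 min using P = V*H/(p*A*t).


Formula: Permeability Number P = (V * H) / (p * A * t)
Numerator: V * H = 2946 * 6.1 = 17970.6
Denominator: p * A * t = 3.6 * 22.3 * 0.84 = 67.4352
P = 17970.6 / 67.4352 = 266.4869

266.4869


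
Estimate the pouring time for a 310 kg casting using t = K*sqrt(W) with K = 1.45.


Formula: t = K * sqrt(W)
sqrt(W) = sqrt(310) = 17.60682
t = 1.45 * 17.60682 = 25.5299 s

Final answer: 25.5299 s


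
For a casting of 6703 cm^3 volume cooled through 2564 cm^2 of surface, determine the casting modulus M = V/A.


Formula: Casting Modulus M = V / A
M = 6703 cm^3 / 2564 cm^2 = 2.6143 cm


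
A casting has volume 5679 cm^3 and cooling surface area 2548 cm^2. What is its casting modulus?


Formula: Casting Modulus M = V / A
M = 5679 cm^3 / 2548 cm^2 = 2.2288 cm

Answer: 2.2288 cm


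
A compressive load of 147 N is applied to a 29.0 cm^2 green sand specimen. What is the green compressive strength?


Formula: Compressive Strength = Force / Area
Strength = 147 N / 29.0 cm^2 = 5.0690 N/cm^2

5.0690 N/cm^2


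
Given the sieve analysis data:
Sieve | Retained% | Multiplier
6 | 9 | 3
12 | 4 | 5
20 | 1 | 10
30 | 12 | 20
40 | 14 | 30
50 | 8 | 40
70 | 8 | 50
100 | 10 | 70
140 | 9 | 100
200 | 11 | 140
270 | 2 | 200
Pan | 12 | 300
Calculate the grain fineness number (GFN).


Formula: GFN = sum(pct * multiplier) / sum(pct)
sum(pct * multiplier) = 8577
sum(pct) = 100
GFN = 8577 / 100 = 85.77


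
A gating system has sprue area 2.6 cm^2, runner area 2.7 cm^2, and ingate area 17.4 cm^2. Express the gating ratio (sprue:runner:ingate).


Sprue:Runner:Ingate = 1 : 2.7/2.6 : 17.4/2.6 = 1:1.04:6.69

Final answer: 1:1.04:6.69


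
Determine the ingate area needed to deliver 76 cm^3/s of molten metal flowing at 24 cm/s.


Formula: A_ingate = Q / v  (continuity equation)
A = 76 cm^3/s / 24 cm/s = 3.1667 cm^2

Final answer: 3.1667 cm^2


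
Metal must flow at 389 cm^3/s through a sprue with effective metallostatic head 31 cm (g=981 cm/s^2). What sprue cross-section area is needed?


Formula: v = sqrt(2*g*h), A = Q/v
Velocity: v = sqrt(2 * 981 * 31) = sqrt(60822) = 246.6212 cm/s
Sprue area: A = Q / v = 389 / 246.6212 = 1.5773 cm^2

Answer: 1.5773 cm^2


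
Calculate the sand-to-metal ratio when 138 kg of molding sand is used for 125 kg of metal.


Formula: Sand-to-Metal Ratio = W_sand / W_metal
Ratio = 138 kg / 125 kg = 1.1040

Final answer: 1.1040


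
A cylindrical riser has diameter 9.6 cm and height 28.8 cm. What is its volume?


Formula: V = pi * (D/2)^2 * H  (cylinder volume)
Radius = D/2 = 9.6/2 = 4.8 cm
V = pi * 4.8^2 * 28.8 = 2084.6101 cm^3

2084.6101 cm^3


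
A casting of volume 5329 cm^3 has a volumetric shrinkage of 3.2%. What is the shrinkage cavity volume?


Formula: V_shrink = V_casting * shrinkage_pct / 100
V_shrink = 5329 cm^3 * 3.2 / 100 = 170.5280 cm^3

Final answer: 170.5280 cm^3


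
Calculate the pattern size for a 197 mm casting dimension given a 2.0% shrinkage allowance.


Formula: L_pattern = L_casting * (1 + shrinkage_rate/100)
Shrinkage factor = 1 + 2.0/100 = 1.02
L_pattern = 197 mm * 1.02 = 200.9400 mm

Final answer: 200.9400 mm


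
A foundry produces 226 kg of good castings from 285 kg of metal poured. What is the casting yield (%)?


Formula: Casting Yield = (W_good / W_total) * 100
Yield = (226 kg / 285 kg) * 100 = 79.2982%

79.2982%


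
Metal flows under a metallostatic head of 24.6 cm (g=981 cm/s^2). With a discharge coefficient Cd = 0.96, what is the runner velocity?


Formula: v = Cd * sqrt(2 * g * h)  (Torricelli with discharge coefficient)
2*g*h = 2 * 981 * 24.6 = 48265.2 cm^2/s^2
sqrt(48265.2) = 219.69342 cm/s
v = 0.96 * 219.69342 = 210.9057 cm/s

Answer: 210.9057 cm/s


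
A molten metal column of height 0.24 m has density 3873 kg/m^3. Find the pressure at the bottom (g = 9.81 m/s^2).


Formula: P = rho * g * h
rho * g = 3873 * 9.81 = 37994.13 N/m^3
P = 37994.13 * 0.24 = 9118.5912 Pa

9118.5912 Pa


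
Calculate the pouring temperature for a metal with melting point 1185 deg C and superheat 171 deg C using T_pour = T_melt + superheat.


Formula: T_pour = T_melt + Superheat
T_pour = 1185 + 171 = 1356 deg C

Answer: 1356 deg C


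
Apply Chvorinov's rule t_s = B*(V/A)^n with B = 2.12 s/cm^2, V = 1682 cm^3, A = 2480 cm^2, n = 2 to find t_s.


Formula: t_s = B * (V/A)^n  (Chvorinov's rule, n=2)
Modulus M = V/A = 1682/2480 = 0.678226 cm
M^2 = 0.678226^2 = 0.459991 cm^2
t_s = 2.12 * 0.459991 = 0.9752 s

Final answer: 0.9752 s


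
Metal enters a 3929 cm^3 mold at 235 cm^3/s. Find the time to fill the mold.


Formula: t_fill = V_mold / Q_flow
t = 3929 cm^3 / 235 cm^3/s = 16.7191 s

Answer: 16.7191 s


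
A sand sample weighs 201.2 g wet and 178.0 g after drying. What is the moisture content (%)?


Formula: MC = (W_wet - W_dry) / W_wet * 100
Water mass = 201.2 - 178.0 = 23.2 g
MC = 23.2 / 201.2 * 100 = 11.5308%

11.5308%


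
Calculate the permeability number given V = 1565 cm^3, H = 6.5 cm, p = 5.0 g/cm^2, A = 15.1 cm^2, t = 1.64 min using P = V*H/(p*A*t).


Formula: Permeability Number P = (V * H) / (p * A * t)
Numerator: V * H = 1565 * 6.5 = 10172.5
Denominator: p * A * t = 5.0 * 15.1 * 1.64 = 123.82
P = 10172.5 / 123.82 = 82.1555

82.1555


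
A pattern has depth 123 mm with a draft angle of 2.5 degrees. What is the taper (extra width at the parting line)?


Formula: taper = depth * tan(draft_angle)
tan(2.5 deg) = 0.0436609
taper = 123 mm * 0.0436609 = 5.3703 mm

5.3703 mm


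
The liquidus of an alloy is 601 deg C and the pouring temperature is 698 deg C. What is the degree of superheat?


Formula: Superheat = T_pour - T_melt
Superheat = 698 - 601 = 97 deg C

97 deg C


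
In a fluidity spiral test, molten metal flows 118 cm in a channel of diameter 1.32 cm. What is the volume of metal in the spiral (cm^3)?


Formula: V = pi * (d/2)^2 * L  (cylinder volume)
Radius = 1.32/2 = 0.66 cm
V = pi * 0.66^2 * 118 = 161.4804 cm^3

Final answer: 161.4804 cm^3


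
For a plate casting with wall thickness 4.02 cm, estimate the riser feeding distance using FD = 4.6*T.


Formula: FD = 4.6 * T  (riser feeding-distance rule)
FD = 4.6 * 4.02 cm = 18.4920 cm

Answer: 18.4920 cm


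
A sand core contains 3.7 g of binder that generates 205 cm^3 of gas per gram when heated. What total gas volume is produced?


Formula: V_gas = W_binder * gas_evolution_rate
V = 3.7 g * 205 cm^3/g = 758.5000 cm^3


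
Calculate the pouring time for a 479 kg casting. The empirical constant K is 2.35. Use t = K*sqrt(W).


Formula: t = K * sqrt(W)
sqrt(W) = sqrt(479) = 21.88607
t = 2.35 * 21.88607 = 51.4323 s


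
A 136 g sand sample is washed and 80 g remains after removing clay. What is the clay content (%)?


Formula: Clay% = (W_total - W_washed) / W_total * 100
Clay mass = 136 - 80 = 56 g
Clay% = 56 / 136 * 100 = 41.1765%

Answer: 41.1765%


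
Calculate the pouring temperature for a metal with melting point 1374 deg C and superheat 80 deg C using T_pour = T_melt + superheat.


Formula: T_pour = T_melt + Superheat
T_pour = 1374 + 80 = 1454 deg C


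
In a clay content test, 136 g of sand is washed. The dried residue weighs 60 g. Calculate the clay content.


Formula: Clay% = (W_total - W_washed) / W_total * 100
Clay mass = 136 - 60 = 76 g
Clay% = 76 / 136 * 100 = 55.8824%

55.8824%


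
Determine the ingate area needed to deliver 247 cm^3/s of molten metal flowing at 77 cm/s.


Formula: A_ingate = Q / v  (continuity equation)
A = 247 cm^3/s / 77 cm/s = 3.2078 cm^2

Answer: 3.2078 cm^2


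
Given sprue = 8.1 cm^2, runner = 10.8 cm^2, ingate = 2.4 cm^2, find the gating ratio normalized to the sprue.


Sprue:Runner:Ingate = 1 : 10.8/8.1 : 2.4/8.1 = 1:1.33:0.30

Final answer: 1:1.33:0.30


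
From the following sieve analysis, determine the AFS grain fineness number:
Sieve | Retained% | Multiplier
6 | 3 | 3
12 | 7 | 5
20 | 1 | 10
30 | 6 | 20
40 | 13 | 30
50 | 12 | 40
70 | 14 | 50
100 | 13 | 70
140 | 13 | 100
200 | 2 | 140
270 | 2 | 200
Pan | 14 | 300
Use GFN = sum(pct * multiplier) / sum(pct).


Formula: GFN = sum(pct * multiplier) / sum(pct)
sum(pct * multiplier) = 8834
sum(pct) = 100
GFN = 8834 / 100 = 88.34


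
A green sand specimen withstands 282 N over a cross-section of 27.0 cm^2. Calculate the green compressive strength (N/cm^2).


Formula: Compressive Strength = Force / Area
Strength = 282 N / 27.0 cm^2 = 10.4444 N/cm^2

Final answer: 10.4444 N/cm^2


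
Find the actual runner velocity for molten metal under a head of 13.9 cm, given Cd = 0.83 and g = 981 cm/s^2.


Formula: v = Cd * sqrt(2 * g * h)  (Torricelli with discharge coefficient)
2*g*h = 2 * 981 * 13.9 = 27271.8 cm^2/s^2
sqrt(27271.8) = 165.14176 cm/s
v = 0.83 * 165.14176 = 137.0677 cm/s


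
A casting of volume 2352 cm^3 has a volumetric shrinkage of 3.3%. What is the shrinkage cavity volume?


Formula: V_shrink = V_casting * shrinkage_pct / 100
V_shrink = 2352 cm^3 * 3.3 / 100 = 77.6160 cm^3

77.6160 cm^3


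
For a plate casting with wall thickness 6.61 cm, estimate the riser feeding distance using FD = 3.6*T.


Formula: FD = 3.6 * T  (riser feeding-distance rule)
FD = 3.6 * 6.61 cm = 23.7960 cm

Answer: 23.7960 cm


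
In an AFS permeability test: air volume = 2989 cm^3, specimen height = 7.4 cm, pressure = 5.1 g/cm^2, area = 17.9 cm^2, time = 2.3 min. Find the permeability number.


Formula: Permeability Number P = (V * H) / (p * A * t)
Numerator: V * H = 2989 * 7.4 = 22118.6
Denominator: p * A * t = 5.1 * 17.9 * 2.3 = 209.967
P = 22118.6 / 209.967 = 105.3432


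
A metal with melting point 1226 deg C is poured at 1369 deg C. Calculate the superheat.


Formula: Superheat = T_pour - T_melt
Superheat = 1369 - 1226 = 143 deg C


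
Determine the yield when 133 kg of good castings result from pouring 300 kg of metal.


Formula: Casting Yield = (W_good / W_total) * 100
Yield = (133 kg / 300 kg) * 100 = 44.3333%


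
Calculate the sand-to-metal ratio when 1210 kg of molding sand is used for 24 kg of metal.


Formula: Sand-to-Metal Ratio = W_sand / W_metal
Ratio = 1210 kg / 24 kg = 50.4167

50.4167


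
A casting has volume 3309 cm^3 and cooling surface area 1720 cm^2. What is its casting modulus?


Formula: Casting Modulus M = V / A
M = 3309 cm^3 / 1720 cm^2 = 1.9238 cm


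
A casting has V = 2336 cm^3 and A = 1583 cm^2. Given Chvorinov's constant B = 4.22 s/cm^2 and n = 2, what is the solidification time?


Formula: t_s = B * (V/A)^n  (Chvorinov's rule, n=2)
Modulus M = V/A = 2336/1583 = 1.475679 cm
M^2 = 1.475679^2 = 2.177629 cm^2
t_s = 4.22 * 2.177629 = 9.1896 s

Final answer: 9.1896 s


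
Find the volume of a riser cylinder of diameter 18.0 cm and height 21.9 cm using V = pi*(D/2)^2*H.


Formula: V = pi * (D/2)^2 * H  (cylinder volume)
Radius = D/2 = 18.0/2 = 9.0 cm
V = pi * 9.0^2 * 21.9 = 5572.8712 cm^3


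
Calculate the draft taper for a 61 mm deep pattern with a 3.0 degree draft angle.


Formula: taper = depth * tan(draft_angle)
tan(3.0 deg) = 0.0524078
taper = 61 mm * 0.0524078 = 3.1969 mm


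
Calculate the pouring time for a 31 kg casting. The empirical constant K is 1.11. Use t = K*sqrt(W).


Formula: t = K * sqrt(W)
sqrt(W) = sqrt(31) = 5.56776
t = 1.11 * 5.56776 = 6.1802 s

Final answer: 6.1802 s


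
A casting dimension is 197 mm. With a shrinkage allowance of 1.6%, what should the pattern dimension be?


Formula: L_pattern = L_casting * (1 + shrinkage_rate/100)
Shrinkage factor = 1 + 1.6/100 = 1.016
L_pattern = 197 mm * 1.016 = 200.1520 mm

200.1520 mm


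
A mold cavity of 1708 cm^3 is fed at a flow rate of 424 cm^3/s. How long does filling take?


Formula: t_fill = V_mold / Q_flow
t = 1708 cm^3 / 424 cm^3/s = 4.0283 s


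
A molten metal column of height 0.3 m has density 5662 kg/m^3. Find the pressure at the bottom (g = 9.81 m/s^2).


Formula: P = rho * g * h
rho * g = 5662 * 9.81 = 55544.22 N/m^3
P = 55544.22 * 0.3 = 16663.2660 Pa

Final answer: 16663.2660 Pa


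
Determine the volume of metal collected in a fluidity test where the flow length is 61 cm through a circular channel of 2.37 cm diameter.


Formula: V = pi * (d/2)^2 * L  (cylinder volume)
Radius = 2.37/2 = 1.185 cm
V = pi * 1.185^2 * 61 = 269.1017 cm^3

269.1017 cm^3


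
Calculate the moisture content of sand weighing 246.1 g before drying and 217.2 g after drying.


Formula: MC = (W_wet - W_dry) / W_wet * 100
Water mass = 246.1 - 217.2 = 28.9 g
MC = 28.9 / 246.1 * 100 = 11.7432%

Answer: 11.7432%


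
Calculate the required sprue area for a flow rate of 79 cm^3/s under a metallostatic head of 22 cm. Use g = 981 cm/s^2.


Formula: v = sqrt(2*g*h), A = Q/v
Velocity: v = sqrt(2 * 981 * 22) = sqrt(43164) = 207.7595 cm/s
Sprue area: A = Q / v = 79 / 207.7595 = 0.3802 cm^2

0.3802 cm^2


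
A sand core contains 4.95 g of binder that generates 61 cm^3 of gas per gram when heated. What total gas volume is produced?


Formula: V_gas = W_binder * gas_evolution_rate
V = 4.95 g * 61 cm^3/g = 301.9500 cm^3

Answer: 301.9500 cm^3


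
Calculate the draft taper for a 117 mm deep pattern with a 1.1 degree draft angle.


Formula: taper = depth * tan(draft_angle)
tan(1.1 deg) = 0.0192010
taper = 117 mm * 0.0192010 = 2.2465 mm

2.2465 mm


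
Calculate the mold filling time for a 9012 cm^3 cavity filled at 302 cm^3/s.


Formula: t_fill = V_mold / Q_flow
t = 9012 cm^3 / 302 cm^3/s = 29.8411 s

Final answer: 29.8411 s


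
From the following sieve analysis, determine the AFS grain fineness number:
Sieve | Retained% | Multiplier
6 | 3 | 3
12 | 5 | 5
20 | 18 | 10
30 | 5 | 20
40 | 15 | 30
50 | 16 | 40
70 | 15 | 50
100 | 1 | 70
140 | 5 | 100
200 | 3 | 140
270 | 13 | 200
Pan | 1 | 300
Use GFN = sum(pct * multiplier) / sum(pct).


Formula: GFN = sum(pct * multiplier) / sum(pct)
sum(pct * multiplier) = 6044
sum(pct) = 100
GFN = 6044 / 100 = 60.44

60.44


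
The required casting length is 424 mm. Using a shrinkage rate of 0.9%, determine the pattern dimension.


Formula: L_pattern = L_casting * (1 + shrinkage_rate/100)
Shrinkage factor = 1 + 0.9/100 = 1.009
L_pattern = 424 mm * 1.009 = 427.8160 mm

Answer: 427.8160 mm


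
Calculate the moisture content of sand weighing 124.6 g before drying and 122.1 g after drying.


Formula: MC = (W_wet - W_dry) / W_wet * 100
Water mass = 124.6 - 122.1 = 2.5 g
MC = 2.5 / 124.6 * 100 = 2.0064%

Answer: 2.0064%


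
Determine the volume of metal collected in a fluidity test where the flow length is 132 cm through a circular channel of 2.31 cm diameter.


Formula: V = pi * (d/2)^2 * L  (cylinder volume)
Radius = 2.31/2 = 1.155 cm
V = pi * 1.155^2 * 132 = 553.2071 cm^3

Answer: 553.2071 cm^3


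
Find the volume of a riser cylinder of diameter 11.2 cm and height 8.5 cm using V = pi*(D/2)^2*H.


Formula: V = pi * (D/2)^2 * H  (cylinder volume)
Radius = D/2 = 11.2/2 = 5.6 cm
V = pi * 5.6^2 * 8.5 = 837.4229 cm^3

Answer: 837.4229 cm^3


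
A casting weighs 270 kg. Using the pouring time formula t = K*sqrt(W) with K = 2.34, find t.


Formula: t = K * sqrt(W)
sqrt(W) = sqrt(270) = 16.43168
t = 2.34 * 16.43168 = 38.4501 s

38.4501 s


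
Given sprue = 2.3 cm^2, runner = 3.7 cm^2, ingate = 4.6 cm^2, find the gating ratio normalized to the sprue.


Sprue:Runner:Ingate = 1 : 3.7/2.3 : 4.6/2.3 = 1:1.61:2.00

Answer: 1:1.61:2.00


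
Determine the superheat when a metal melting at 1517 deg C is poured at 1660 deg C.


Formula: Superheat = T_pour - T_melt
Superheat = 1660 - 1517 = 143 deg C


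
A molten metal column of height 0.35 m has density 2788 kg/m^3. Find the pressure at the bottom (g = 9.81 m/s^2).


Formula: P = rho * g * h
rho * g = 2788 * 9.81 = 27350.28 N/m^3
P = 27350.28 * 0.35 = 9572.5980 Pa

9572.5980 Pa


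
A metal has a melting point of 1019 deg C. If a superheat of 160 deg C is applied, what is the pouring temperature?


Formula: T_pour = T_melt + Superheat
T_pour = 1019 + 160 = 1179 deg C

1179 deg C


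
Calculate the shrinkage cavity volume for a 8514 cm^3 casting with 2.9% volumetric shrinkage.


Formula: V_shrink = V_casting * shrinkage_pct / 100
V_shrink = 8514 cm^3 * 2.9 / 100 = 246.9060 cm^3

Final answer: 246.9060 cm^3


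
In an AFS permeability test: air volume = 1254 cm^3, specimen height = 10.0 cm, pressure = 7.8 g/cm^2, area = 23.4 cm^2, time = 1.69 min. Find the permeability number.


Formula: Permeability Number P = (V * H) / (p * A * t)
Numerator: V * H = 1254 * 10.0 = 12540.0
Denominator: p * A * t = 7.8 * 23.4 * 1.69 = 308.4588
P = 12540.0 / 308.4588 = 40.6537

40.6537


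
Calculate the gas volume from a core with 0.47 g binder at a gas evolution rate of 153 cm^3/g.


Formula: V_gas = W_binder * gas_evolution_rate
V = 0.47 g * 153 cm^3/g = 71.9100 cm^3


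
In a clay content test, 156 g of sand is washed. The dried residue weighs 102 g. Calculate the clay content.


Formula: Clay% = (W_total - W_washed) / W_total * 100
Clay mass = 156 - 102 = 54 g
Clay% = 54 / 156 * 100 = 34.6154%

Final answer: 34.6154%


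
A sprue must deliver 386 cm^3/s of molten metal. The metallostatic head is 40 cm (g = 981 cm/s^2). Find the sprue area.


Formula: v = sqrt(2*g*h), A = Q/v
Velocity: v = sqrt(2 * 981 * 40) = sqrt(78480) = 280.1428 cm/s
Sprue area: A = Q / v = 386 / 280.1428 = 1.3779 cm^2

1.3779 cm^2


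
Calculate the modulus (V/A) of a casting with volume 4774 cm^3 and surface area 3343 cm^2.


Formula: Casting Modulus M = V / A
M = 4774 cm^3 / 3343 cm^2 = 1.4281 cm


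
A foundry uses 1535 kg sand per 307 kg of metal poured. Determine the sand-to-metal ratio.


Formula: Sand-to-Metal Ratio = W_sand / W_metal
Ratio = 1535 kg / 307 kg = 5.0000


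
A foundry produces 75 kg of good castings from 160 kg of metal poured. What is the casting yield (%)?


Formula: Casting Yield = (W_good / W_total) * 100
Yield = (75 kg / 160 kg) * 100 = 46.8750%

Answer: 46.8750%


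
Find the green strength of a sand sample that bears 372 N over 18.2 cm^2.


Formula: Compressive Strength = Force / Area
Strength = 372 N / 18.2 cm^2 = 20.4396 N/cm^2

20.4396 N/cm^2


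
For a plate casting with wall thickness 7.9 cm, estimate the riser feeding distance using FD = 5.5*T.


Formula: FD = 5.5 * T  (riser feeding-distance rule)
FD = 5.5 * 7.9 cm = 43.4500 cm

Answer: 43.4500 cm


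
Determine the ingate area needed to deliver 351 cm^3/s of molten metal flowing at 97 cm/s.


Formula: A_ingate = Q / v  (continuity equation)
A = 351 cm^3/s / 97 cm/s = 3.6186 cm^2

Final answer: 3.6186 cm^2


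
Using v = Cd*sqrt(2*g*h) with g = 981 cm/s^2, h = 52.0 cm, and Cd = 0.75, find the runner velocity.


Formula: v = Cd * sqrt(2 * g * h)  (Torricelli with discharge coefficient)
2*g*h = 2 * 981 * 52.0 = 102024.0 cm^2/s^2
sqrt(102024.0) = 319.41196 cm/s
v = 0.75 * 319.41196 = 239.5590 cm/s


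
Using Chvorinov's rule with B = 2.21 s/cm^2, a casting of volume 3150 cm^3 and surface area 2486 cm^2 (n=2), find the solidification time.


Formula: t_s = B * (V/A)^n  (Chvorinov's rule, n=2)
Modulus M = V/A = 3150/2486 = 1.267096 cm
M^2 = 1.267096^2 = 1.605532 cm^2
t_s = 2.21 * 1.605532 = 3.5482 s

Answer: 3.5482 s


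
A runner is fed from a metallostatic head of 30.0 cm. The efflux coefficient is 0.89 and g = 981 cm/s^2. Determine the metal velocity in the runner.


Formula: v = Cd * sqrt(2 * g * h)  (Torricelli with discharge coefficient)
2*g*h = 2 * 981 * 30.0 = 58860.0 cm^2/s^2
sqrt(58860.0) = 242.61080 cm/s
v = 0.89 * 242.61080 = 215.9236 cm/s

Answer: 215.9236 cm/s


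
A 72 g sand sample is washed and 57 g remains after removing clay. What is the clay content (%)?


Formula: Clay% = (W_total - W_washed) / W_total * 100
Clay mass = 72 - 57 = 15 g
Clay% = 15 / 72 * 100 = 20.8333%


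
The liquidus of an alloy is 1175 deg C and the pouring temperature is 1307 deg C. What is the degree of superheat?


Formula: Superheat = T_pour - T_melt
Superheat = 1307 - 1175 = 132 deg C


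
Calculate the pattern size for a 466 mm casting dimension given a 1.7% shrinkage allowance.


Formula: L_pattern = L_casting * (1 + shrinkage_rate/100)
Shrinkage factor = 1 + 1.7/100 = 1.017
L_pattern = 466 mm * 1.017 = 473.9220 mm

Answer: 473.9220 mm


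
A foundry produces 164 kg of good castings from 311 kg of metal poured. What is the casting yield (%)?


Formula: Casting Yield = (W_good / W_total) * 100
Yield = (164 kg / 311 kg) * 100 = 52.7331%

52.7331%


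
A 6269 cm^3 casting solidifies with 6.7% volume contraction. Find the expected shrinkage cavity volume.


Formula: V_shrink = V_casting * shrinkage_pct / 100
V_shrink = 6269 cm^3 * 6.7 / 100 = 420.0230 cm^3

420.0230 cm^3


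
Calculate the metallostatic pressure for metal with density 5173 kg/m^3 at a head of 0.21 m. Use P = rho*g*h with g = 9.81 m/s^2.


Formula: P = rho * g * h
rho * g = 5173 * 9.81 = 50747.13 N/m^3
P = 50747.13 * 0.21 = 10656.8973 Pa

Final answer: 10656.8973 Pa


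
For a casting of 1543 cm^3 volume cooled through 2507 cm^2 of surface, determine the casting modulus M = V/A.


Formula: Casting Modulus M = V / A
M = 1543 cm^3 / 2507 cm^2 = 0.6155 cm


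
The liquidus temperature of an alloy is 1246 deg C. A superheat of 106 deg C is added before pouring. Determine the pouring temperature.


Formula: T_pour = T_melt + Superheat
T_pour = 1246 + 106 = 1352 deg C

Final answer: 1352 deg C


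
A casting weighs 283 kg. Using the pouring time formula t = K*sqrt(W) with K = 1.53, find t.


Formula: t = K * sqrt(W)
sqrt(W) = sqrt(283) = 16.82260
t = 1.53 * 16.82260 = 25.7386 s


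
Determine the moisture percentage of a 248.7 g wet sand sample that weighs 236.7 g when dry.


Formula: MC = (W_wet - W_dry) / W_wet * 100
Water mass = 248.7 - 236.7 = 12.0 g
MC = 12.0 / 248.7 * 100 = 4.8251%

4.8251%
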